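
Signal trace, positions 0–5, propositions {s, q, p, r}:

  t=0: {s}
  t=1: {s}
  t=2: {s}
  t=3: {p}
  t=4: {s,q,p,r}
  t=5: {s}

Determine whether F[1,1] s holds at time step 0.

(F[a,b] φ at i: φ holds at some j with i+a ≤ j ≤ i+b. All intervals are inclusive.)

Check s at each j in [1,1]:
  j=1: true
Found at j=1 → formula holds.

True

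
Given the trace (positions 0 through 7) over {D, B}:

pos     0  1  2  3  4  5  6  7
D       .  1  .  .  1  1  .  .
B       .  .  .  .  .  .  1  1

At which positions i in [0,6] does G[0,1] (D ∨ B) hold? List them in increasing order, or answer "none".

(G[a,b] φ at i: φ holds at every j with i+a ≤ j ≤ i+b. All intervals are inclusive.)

4, 5, 6

Evaluate at each i in [0,6]:
  i=0: ✗ (fails at j=0)
  i=1: ✗ (fails at j=2)
  i=2: ✗ (fails at j=2)
  i=3: ✗ (fails at j=3)
  i=4: ✓ (all of [4,5])
  i=5: ✓ (all of [5,6])
  i=6: ✓ (all of [6,7])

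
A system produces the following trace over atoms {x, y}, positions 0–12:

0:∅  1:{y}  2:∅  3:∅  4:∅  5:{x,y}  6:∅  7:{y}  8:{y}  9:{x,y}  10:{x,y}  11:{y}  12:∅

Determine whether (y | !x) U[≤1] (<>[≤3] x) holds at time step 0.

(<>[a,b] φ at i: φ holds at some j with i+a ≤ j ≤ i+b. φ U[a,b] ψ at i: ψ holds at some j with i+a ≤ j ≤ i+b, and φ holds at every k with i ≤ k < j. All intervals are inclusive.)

Need some j in [0,1] with <>[≤3] x, and (y | !x) at every k in [0,j-1].
  j=0: <>[≤3] x — fails (none in [0,3]).
  j=1: <>[≤3] x — fails (none in [1,4]).
No j in the window works → until fails.

Does not hold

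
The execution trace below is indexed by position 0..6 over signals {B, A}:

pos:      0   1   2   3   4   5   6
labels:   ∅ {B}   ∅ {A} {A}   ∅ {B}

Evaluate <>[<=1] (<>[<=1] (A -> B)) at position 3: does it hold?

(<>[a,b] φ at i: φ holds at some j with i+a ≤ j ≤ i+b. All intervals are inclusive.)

Check <>[<=1] (A -> B) at each j in [3,4]:
  j=3: fails (none in [3,4])
  j=4: holds (witness at 5)
Found at j=4 → formula holds.

Yes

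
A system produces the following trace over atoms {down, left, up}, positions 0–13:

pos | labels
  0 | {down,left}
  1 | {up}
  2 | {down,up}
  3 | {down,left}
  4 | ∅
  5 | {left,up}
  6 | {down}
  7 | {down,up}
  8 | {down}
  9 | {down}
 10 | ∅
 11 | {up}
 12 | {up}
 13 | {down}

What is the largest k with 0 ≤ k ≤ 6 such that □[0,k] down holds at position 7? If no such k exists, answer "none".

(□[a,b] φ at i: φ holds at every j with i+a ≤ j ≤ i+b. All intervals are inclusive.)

2

down must hold from j=7 onward; find where it first fails.
  j=7: holds
  j=8: holds
  j=9: holds
  j=10: fails
Holds on [7,9], so largest k = 2.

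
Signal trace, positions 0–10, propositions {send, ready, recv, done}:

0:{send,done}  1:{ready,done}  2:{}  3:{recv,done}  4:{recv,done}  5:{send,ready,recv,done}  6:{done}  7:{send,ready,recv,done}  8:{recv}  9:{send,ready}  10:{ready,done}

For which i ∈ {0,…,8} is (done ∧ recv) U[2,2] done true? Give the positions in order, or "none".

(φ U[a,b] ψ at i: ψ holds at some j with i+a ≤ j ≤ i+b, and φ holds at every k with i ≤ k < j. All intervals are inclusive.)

3, 4

Evaluate at each i in [0,8]:
  i=0: ✗ (no rhs in [2,2])
  i=1: ✗ (lhs fails at k=1 before rhs at j=3)
  i=2: ✗ (lhs fails at k=2 before rhs at j=4)
  i=3: ✓ (rhs at j=5; lhs holds on [3,4])
  i=4: ✓ (rhs at j=6; lhs holds on [4,5])
  i=5: ✗ (lhs fails at k=6 before rhs at j=7)
  i=6: ✗ (no rhs in [8,8])
  i=7: ✗ (no rhs in [9,9])
  i=8: ✗ (lhs fails at k=8 before rhs at j=10)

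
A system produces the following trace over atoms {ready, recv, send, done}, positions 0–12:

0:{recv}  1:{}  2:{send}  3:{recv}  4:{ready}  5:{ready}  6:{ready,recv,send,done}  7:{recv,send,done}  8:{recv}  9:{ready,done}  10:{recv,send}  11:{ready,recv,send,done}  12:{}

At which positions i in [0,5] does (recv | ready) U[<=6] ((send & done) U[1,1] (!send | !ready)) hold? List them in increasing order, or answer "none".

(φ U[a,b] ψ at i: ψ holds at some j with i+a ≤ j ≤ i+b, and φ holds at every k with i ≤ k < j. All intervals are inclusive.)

Evaluate at each i in [0,5]:
  i=0: ✗ (lhs fails at k=1 before rhs at j=6)
  i=1: ✗ (lhs fails at k=1 before rhs at j=6)
  i=2: ✗ (lhs fails at k=2 before rhs at j=6)
  i=3: ✓ (rhs at j=6; lhs holds on [3,5])
  i=4: ✓ (rhs at j=6; lhs holds on [4,5])
  i=5: ✓ (rhs at j=6; lhs holds on [5,5])

3, 4, 5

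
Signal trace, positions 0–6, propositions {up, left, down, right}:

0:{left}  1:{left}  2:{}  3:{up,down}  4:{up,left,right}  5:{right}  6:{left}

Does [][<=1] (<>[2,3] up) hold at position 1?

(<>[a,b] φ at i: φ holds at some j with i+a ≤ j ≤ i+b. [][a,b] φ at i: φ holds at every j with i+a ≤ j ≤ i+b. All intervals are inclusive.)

Check <>[2,3] up at every j in [1,2]:
  j=1: holds (witness at 3)
  j=2: holds (witness at 4)
All positions satisfy it → formula holds.

Holds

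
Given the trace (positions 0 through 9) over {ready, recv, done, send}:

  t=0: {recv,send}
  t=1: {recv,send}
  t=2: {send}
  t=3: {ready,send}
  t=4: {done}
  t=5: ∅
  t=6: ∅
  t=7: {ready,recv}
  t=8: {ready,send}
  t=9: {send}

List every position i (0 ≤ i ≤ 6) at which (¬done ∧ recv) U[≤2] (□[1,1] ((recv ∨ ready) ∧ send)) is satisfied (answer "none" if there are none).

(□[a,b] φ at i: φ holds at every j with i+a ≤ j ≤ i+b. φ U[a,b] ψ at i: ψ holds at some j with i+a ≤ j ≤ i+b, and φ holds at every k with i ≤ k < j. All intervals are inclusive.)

0, 1, 2

Evaluate at each i in [0,6]:
  i=0: ✓ (rhs at j=0)
  i=1: ✓ (rhs at j=2; lhs holds on [1,1])
  i=2: ✓ (rhs at j=2)
  i=3: ✗ (no rhs in [3,5])
  i=4: ✗ (no rhs in [4,6])
  i=5: ✗ (lhs fails at k=5 before rhs at j=7)
  i=6: ✗ (lhs fails at k=6 before rhs at j=7)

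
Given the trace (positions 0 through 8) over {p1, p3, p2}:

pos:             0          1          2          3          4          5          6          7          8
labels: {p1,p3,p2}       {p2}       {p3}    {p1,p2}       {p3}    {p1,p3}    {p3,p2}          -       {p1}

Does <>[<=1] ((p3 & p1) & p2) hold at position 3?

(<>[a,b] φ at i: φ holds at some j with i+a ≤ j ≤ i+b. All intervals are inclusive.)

Check ((p3 & p1) & p2) at each j in [3,4]:
  j=3: false
  j=4: false
No position in the window satisfies it → formula fails.

No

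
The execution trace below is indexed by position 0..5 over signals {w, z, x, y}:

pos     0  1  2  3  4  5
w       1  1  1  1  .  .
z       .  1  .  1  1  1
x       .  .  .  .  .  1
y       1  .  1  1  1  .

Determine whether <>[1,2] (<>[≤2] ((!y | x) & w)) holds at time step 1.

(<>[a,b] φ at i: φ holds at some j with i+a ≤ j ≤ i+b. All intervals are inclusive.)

Check <>[≤2] ((!y | x) & w) at each j in [2,3]:
  j=2: fails (none in [2,4])
  j=3: fails (none in [3,5])
No position in the window satisfies it → formula fails.

False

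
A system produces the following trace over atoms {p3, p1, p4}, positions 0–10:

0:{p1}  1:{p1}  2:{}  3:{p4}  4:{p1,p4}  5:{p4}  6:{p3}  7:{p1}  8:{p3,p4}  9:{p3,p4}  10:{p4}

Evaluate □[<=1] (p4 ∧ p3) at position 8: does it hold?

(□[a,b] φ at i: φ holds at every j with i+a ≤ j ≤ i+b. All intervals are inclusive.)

Holds

Check (p4 ∧ p3) at every j in [8,9]:
  j=8: true
  j=9: true
All positions satisfy it → formula holds.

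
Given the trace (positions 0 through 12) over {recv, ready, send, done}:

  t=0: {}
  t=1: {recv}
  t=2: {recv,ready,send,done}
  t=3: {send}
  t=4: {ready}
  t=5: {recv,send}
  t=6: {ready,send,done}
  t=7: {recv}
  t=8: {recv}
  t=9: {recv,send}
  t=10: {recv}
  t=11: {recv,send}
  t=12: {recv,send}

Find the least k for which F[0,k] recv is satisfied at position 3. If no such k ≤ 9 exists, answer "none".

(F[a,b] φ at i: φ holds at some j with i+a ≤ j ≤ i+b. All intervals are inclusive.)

2

Scan j = 3,4,… for recv:
  j=3: fails
  j=4: fails
  j=5: holds
First hit at j=5, so smallest k = 5-3 = 2.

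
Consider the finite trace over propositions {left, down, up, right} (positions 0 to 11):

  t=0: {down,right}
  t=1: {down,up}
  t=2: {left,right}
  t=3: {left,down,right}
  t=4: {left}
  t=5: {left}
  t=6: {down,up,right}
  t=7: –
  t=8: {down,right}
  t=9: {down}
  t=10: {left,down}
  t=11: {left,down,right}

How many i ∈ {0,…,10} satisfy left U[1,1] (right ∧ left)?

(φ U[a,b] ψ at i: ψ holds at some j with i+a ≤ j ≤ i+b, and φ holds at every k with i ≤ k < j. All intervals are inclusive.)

Evaluate at each i in [0,10]:
  i=0: ✗ (no rhs in [1,1])
  i=1: ✗ (lhs fails at k=1 before rhs at j=2)
  i=2: ✓ (rhs at j=3; lhs holds on [2,2])
  i=3: ✗ (no rhs in [4,4])
  i=4: ✗ (no rhs in [5,5])
  i=5: ✗ (no rhs in [6,6])
  i=6: ✗ (no rhs in [7,7])
  i=7: ✗ (no rhs in [8,8])
  i=8: ✗ (no rhs in [9,9])
  i=9: ✗ (no rhs in [10,10])
  i=10: ✓ (rhs at j=11; lhs holds on [10,10])
Positions where it holds: {2, 10} → 2.

2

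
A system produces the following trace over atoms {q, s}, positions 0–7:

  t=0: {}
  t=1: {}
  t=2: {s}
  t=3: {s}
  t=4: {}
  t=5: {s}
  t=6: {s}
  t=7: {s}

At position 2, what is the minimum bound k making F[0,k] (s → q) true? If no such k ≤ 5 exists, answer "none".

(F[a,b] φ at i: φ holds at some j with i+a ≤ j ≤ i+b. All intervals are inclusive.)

2

Scan j = 2,3,… for (s → q):
  j=2: fails
  j=3: fails
  j=4: holds
First hit at j=4, so smallest k = 4-2 = 2.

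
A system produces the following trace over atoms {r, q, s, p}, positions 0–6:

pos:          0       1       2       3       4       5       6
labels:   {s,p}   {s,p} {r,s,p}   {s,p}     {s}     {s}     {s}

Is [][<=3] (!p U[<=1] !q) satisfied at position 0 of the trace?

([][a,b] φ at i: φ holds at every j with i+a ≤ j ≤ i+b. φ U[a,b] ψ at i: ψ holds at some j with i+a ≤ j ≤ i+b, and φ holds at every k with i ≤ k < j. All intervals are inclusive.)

True

Check (!p U[<=1] !q) at every j in [0,3]:
  j=0: holds
  j=1: holds
  j=2: holds
  j=3: holds
All positions satisfy it → formula holds.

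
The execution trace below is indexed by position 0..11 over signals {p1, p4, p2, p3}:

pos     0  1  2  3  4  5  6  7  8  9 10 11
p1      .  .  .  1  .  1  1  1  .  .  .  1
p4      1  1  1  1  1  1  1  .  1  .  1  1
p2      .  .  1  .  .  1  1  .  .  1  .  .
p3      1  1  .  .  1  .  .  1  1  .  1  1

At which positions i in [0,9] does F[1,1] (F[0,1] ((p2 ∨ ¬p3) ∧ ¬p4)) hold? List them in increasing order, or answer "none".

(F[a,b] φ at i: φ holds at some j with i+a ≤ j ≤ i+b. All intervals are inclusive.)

7, 8

Evaluate at each i in [0,9]:
  i=0: ✗ (none in [1,1])
  i=1: ✗ (none in [2,2])
  i=2: ✗ (none in [3,3])
  i=3: ✗ (none in [4,4])
  i=4: ✗ (none in [5,5])
  i=5: ✗ (none in [6,6])
  i=6: ✗ (none in [7,7])
  i=7: ✓ (witness j=8)
  i=8: ✓ (witness j=9)
  i=9: ✗ (none in [10,10])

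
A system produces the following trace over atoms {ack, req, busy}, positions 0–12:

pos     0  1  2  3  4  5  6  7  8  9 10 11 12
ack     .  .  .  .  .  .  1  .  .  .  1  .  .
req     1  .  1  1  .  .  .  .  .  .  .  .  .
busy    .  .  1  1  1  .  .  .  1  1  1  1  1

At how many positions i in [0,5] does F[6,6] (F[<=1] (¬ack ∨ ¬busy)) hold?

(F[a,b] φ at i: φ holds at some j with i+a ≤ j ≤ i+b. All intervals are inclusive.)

Evaluate at each i in [0,5]:
  i=0: ✓ (witness j=6)
  i=1: ✓ (witness j=7)
  i=2: ✓ (witness j=8)
  i=3: ✓ (witness j=9)
  i=4: ✓ (witness j=10)
  i=5: ✓ (witness j=11)
Positions where it holds: {0, 1, 2, 3, 4, 5} → 6.

6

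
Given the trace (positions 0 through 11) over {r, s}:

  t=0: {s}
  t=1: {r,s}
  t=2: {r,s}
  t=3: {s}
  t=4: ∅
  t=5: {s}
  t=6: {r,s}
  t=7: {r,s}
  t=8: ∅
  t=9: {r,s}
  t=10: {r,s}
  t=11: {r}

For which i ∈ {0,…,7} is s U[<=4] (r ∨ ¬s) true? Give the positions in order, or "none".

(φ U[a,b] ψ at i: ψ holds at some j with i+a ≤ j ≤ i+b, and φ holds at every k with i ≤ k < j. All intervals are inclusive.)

Evaluate at each i in [0,7]:
  i=0: ✓ (rhs at j=1; lhs holds on [0,0])
  i=1: ✓ (rhs at j=1)
  i=2: ✓ (rhs at j=2)
  i=3: ✓ (rhs at j=4; lhs holds on [3,3])
  i=4: ✓ (rhs at j=4)
  i=5: ✓ (rhs at j=6; lhs holds on [5,5])
  i=6: ✓ (rhs at j=6)
  i=7: ✓ (rhs at j=7)

0, 1, 2, 3, 4, 5, 6, 7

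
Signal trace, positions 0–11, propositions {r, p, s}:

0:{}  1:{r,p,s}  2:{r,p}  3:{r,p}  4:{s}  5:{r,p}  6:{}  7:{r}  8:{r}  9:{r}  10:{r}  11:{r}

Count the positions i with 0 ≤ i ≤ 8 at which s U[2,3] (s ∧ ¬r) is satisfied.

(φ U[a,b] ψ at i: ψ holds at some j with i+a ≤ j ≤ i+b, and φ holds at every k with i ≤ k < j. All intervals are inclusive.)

0

Evaluate at each i in [0,8]:
  i=0: ✗ (no rhs in [2,3])
  i=1: ✗ (lhs fails at k=2 before rhs at j=4)
  i=2: ✗ (lhs fails at k=2 before rhs at j=4)
  i=3: ✗ (no rhs in [5,6])
  i=4: ✗ (no rhs in [6,7])
  i=5: ✗ (no rhs in [7,8])
  i=6: ✗ (no rhs in [8,9])
  i=7: ✗ (no rhs in [9,10])
  i=8: ✗ (no rhs in [10,11])
Positions where it holds: {} → 0.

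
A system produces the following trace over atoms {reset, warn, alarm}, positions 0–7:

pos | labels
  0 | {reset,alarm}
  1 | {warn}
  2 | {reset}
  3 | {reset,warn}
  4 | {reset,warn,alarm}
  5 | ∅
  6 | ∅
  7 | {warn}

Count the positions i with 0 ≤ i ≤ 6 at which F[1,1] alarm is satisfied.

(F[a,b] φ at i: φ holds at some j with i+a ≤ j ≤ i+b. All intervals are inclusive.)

Evaluate at each i in [0,6]:
  i=0: ✗ (none in [1,1])
  i=1: ✗ (none in [2,2])
  i=2: ✗ (none in [3,3])
  i=3: ✓ (witness j=4)
  i=4: ✗ (none in [5,5])
  i=5: ✗ (none in [6,6])
  i=6: ✗ (none in [7,7])
Positions where it holds: {3} → 1.

1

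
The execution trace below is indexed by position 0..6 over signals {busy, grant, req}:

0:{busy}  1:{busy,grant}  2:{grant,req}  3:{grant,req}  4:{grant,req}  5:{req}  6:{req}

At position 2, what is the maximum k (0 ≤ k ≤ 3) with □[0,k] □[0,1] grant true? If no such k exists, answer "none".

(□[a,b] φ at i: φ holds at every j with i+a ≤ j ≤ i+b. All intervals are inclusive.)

1

□[0,1] grant must hold from j=2 onward; find where it first fails.
  j=2: holds
  j=3: holds
  j=4: fails
Holds on [2,3], so largest k = 1.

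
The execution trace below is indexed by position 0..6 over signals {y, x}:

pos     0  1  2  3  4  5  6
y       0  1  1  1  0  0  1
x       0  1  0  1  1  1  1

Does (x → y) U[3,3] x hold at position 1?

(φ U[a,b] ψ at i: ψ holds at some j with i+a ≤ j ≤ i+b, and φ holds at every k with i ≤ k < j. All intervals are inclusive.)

Need some j in [4,4] with x, and (x → y) at every k in [1,j-1].
  j=4: x holds; (x → y) holds at every k in [1,3] → satisfied.

Yes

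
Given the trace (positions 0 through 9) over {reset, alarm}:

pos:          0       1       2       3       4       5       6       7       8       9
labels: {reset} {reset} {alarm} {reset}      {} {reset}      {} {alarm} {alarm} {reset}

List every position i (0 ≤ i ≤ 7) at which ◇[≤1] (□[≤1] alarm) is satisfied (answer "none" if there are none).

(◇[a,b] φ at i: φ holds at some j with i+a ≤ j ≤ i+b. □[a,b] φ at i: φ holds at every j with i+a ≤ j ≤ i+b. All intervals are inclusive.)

6, 7

Evaluate at each i in [0,7]:
  i=0: ✗ (none in [0,1])
  i=1: ✗ (none in [1,2])
  i=2: ✗ (none in [2,3])
  i=3: ✗ (none in [3,4])
  i=4: ✗ (none in [4,5])
  i=5: ✗ (none in [5,6])
  i=6: ✓ (witness j=7)
  i=7: ✓ (witness j=7)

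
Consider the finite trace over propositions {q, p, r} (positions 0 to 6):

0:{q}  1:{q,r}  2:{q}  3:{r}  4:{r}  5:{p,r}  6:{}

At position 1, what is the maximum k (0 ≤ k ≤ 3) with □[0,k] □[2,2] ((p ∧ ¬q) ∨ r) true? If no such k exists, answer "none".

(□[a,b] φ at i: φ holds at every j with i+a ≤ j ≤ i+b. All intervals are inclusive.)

2

□[2,2] ((p ∧ ¬q) ∨ r) must hold from j=1 onward; find where it first fails.
  j=1: holds
  j=2: holds
  j=3: holds
  j=4: fails
Holds on [1,3], so largest k = 2.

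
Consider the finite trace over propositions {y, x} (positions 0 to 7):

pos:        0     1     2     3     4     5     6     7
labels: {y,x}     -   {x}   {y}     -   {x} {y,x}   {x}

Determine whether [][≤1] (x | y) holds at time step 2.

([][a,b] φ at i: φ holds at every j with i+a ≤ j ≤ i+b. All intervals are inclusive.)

Check (x | y) at every j in [2,3]:
  j=2: true
  j=3: true
All positions satisfy it → formula holds.

Yes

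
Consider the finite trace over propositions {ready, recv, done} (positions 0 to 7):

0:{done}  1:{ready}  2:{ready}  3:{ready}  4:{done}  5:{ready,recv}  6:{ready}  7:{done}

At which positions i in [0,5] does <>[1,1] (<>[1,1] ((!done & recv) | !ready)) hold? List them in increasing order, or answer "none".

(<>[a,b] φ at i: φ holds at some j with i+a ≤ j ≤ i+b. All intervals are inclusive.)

Evaluate at each i in [0,5]:
  i=0: ✗ (none in [1,1])
  i=1: ✗ (none in [2,2])
  i=2: ✓ (witness j=3)
  i=3: ✓ (witness j=4)
  i=4: ✗ (none in [5,5])
  i=5: ✓ (witness j=6)

2, 3, 5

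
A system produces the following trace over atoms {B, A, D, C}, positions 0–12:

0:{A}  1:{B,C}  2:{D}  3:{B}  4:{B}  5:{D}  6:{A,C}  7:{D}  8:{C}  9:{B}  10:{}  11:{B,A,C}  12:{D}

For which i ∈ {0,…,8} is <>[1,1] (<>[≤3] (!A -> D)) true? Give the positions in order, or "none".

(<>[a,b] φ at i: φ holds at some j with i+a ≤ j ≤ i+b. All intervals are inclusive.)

Evaluate at each i in [0,8]:
  i=0: ✓ (witness j=1)
  i=1: ✓ (witness j=2)
  i=2: ✓ (witness j=3)
  i=3: ✓ (witness j=4)
  i=4: ✓ (witness j=5)
  i=5: ✓ (witness j=6)
  i=6: ✓ (witness j=7)
  i=7: ✓ (witness j=8)
  i=8: ✓ (witness j=9)

0, 1, 2, 3, 4, 5, 6, 7, 8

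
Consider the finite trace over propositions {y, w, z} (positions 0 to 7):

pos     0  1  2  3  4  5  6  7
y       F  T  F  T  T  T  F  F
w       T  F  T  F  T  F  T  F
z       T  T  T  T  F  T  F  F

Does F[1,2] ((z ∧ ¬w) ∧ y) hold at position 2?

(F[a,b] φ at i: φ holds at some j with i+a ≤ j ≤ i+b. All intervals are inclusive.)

Check ((z ∧ ¬w) ∧ y) at each j in [3,4]:
  j=3: true
  j=4: false
Found at j=3 → formula holds.

Yes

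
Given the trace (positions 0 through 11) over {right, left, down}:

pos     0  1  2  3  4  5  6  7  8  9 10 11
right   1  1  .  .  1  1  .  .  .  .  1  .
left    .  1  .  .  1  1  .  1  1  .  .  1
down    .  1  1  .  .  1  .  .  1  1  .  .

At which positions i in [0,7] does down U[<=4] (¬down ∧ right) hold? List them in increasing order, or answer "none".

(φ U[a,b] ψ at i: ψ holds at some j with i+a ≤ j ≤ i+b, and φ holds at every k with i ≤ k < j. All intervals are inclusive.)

0, 4

Evaluate at each i in [0,7]:
  i=0: ✓ (rhs at j=0)
  i=1: ✗ (lhs fails at k=3 before rhs at j=4)
  i=2: ✗ (lhs fails at k=3 before rhs at j=4)
  i=3: ✗ (lhs fails at k=3 before rhs at j=4)
  i=4: ✓ (rhs at j=4)
  i=5: ✗ (no rhs in [5,9])
  i=6: ✗ (lhs fails at k=6 before rhs at j=10)
  i=7: ✗ (lhs fails at k=7 before rhs at j=10)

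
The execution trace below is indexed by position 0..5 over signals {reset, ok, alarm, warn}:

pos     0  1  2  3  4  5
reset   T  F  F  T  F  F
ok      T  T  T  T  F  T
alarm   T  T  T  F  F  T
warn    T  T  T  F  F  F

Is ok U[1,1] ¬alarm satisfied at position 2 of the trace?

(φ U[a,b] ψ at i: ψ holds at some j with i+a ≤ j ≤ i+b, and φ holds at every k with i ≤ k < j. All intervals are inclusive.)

Need some j in [3,3] with ¬alarm, and ok at every k in [2,j-1].
  j=3: ¬alarm holds; ok holds at every k in [2,2] → satisfied.

Holds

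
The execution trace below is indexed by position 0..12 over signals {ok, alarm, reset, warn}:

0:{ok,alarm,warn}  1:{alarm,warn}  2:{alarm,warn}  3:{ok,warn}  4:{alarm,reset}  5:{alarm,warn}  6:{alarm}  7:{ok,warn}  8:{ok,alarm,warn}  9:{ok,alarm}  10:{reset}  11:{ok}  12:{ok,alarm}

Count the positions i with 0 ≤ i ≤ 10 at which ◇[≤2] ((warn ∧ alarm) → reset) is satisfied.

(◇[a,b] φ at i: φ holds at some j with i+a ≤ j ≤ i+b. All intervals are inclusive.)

Evaluate at each i in [0,10]:
  i=0: ✗ (none in [0,2])
  i=1: ✓ (witness j=3)
  i=2: ✓ (witness j=3)
  i=3: ✓ (witness j=3)
  i=4: ✓ (witness j=4)
  i=5: ✓ (witness j=6)
  i=6: ✓ (witness j=6)
  i=7: ✓ (witness j=7)
  i=8: ✓ (witness j=9)
  i=9: ✓ (witness j=9)
  i=10: ✓ (witness j=10)
Positions where it holds: {1, 2, 3, 4, 5, 6, 7, 8, 9, 10} → 10.

10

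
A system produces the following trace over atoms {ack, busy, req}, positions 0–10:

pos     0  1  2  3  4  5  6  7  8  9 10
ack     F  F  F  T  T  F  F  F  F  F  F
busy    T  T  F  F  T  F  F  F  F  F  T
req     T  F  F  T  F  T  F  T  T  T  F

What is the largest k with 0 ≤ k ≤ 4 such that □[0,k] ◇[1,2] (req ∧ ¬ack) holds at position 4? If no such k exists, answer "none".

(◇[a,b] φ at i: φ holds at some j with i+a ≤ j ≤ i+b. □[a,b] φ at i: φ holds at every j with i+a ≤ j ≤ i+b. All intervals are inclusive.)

◇[1,2] (req ∧ ¬ack) must hold from j=4 onward; find where it first fails.
  j=4: holds
  j=5: holds
  j=6: holds
  j=7: holds
  j=8: holds
Holds through j=8; largest k = 4.

4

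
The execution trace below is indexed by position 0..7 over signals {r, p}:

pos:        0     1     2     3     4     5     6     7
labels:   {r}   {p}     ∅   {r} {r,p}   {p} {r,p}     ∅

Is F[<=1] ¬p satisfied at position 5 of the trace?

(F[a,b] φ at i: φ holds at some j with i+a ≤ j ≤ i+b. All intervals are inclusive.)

False

Check ¬p at each j in [5,6]:
  j=5: false
  j=6: false
No position in the window satisfies it → formula fails.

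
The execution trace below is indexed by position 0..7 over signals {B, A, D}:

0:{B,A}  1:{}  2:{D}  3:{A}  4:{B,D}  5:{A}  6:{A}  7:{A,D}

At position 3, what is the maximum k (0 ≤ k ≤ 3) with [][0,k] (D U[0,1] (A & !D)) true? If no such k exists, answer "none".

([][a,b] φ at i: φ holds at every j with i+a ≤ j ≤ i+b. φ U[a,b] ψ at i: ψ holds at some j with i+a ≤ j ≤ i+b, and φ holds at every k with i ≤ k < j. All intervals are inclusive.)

(D U[0,1] (A & !D)) must hold from j=3 onward; find where it first fails.
  j=3: holds
  j=4: holds
  j=5: holds
  j=6: holds
Holds through j=6; largest k = 3.

3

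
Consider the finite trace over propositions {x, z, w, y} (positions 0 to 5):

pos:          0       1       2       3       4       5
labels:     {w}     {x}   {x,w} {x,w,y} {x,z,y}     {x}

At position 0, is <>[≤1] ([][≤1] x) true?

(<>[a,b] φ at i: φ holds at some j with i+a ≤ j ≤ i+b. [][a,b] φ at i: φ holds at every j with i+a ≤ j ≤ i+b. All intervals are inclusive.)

Check [][≤1] x at each j in [0,1]:
  j=0: fails at 0
  j=1: holds on [1,2]
Found at j=1 → formula holds.

Holds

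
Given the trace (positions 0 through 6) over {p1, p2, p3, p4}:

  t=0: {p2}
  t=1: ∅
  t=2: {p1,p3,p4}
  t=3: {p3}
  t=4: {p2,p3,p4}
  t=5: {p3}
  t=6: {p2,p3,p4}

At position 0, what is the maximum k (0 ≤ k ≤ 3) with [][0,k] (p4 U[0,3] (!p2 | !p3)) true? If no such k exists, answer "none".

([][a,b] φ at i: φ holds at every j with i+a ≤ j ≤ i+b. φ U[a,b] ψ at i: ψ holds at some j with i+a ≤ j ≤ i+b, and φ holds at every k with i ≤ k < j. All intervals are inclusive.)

3

(p4 U[0,3] (!p2 | !p3)) must hold from j=0 onward; find where it first fails.
  j=0: holds
  j=1: holds
  j=2: holds
  j=3: holds
Holds through j=3; largest k = 3.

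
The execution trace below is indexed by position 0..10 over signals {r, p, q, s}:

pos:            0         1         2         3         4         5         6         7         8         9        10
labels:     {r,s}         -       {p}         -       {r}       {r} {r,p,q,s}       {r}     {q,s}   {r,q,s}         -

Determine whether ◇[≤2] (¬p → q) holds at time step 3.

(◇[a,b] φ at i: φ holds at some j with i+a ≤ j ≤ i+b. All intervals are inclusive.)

Does not hold

Check (¬p → q) at each j in [3,5]:
  j=3: false
  j=4: false
  j=5: false
No position in the window satisfies it → formula fails.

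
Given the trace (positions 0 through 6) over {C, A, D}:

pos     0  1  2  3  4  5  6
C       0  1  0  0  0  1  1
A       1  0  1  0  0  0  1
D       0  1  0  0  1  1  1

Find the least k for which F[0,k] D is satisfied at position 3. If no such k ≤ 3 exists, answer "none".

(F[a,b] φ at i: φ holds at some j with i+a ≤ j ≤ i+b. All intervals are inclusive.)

Scan j = 3,4,… for D:
  j=3: fails
  j=4: holds
First hit at j=4, so smallest k = 4-3 = 1.

1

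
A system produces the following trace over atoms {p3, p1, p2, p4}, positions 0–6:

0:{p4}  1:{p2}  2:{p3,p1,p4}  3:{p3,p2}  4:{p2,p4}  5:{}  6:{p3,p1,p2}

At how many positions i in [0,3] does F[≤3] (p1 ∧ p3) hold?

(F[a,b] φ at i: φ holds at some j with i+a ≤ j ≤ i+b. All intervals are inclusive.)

Evaluate at each i in [0,3]:
  i=0: ✓ (witness j=2)
  i=1: ✓ (witness j=2)
  i=2: ✓ (witness j=2)
  i=3: ✓ (witness j=6)
Positions where it holds: {0, 1, 2, 3} → 4.

4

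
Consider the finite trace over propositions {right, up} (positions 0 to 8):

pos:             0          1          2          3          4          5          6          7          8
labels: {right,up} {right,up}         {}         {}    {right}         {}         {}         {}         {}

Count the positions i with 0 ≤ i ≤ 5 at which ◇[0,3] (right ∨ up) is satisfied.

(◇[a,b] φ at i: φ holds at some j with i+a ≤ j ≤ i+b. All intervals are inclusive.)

Evaluate at each i in [0,5]:
  i=0: ✓ (witness j=0)
  i=1: ✓ (witness j=1)
  i=2: ✓ (witness j=4)
  i=3: ✓ (witness j=4)
  i=4: ✓ (witness j=4)
  i=5: ✗ (none in [5,8])
Positions where it holds: {0, 1, 2, 3, 4} → 5.

5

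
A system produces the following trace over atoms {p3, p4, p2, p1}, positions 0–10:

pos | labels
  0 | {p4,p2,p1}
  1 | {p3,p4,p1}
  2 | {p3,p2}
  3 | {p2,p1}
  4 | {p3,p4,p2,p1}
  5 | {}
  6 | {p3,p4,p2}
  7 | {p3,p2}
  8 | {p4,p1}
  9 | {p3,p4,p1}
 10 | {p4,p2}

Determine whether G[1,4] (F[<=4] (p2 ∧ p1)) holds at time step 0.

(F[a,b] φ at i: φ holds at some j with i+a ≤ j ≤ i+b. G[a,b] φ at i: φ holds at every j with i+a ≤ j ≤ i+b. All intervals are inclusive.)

Holds

Check F[<=4] (p2 ∧ p1) at every j in [1,4]:
  j=1: holds (witness at 3)
  j=2: holds (witness at 3)
  j=3: holds (witness at 3)
  j=4: holds (witness at 4)
All positions satisfy it → formula holds.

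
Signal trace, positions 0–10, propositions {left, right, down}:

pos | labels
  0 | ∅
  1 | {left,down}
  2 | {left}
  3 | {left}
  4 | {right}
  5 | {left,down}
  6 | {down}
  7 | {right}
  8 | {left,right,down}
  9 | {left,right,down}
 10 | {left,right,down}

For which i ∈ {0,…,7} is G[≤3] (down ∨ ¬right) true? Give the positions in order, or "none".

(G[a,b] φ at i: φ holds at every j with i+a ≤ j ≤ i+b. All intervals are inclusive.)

Evaluate at each i in [0,7]:
  i=0: ✓ (all of [0,3])
  i=1: ✗ (fails at j=4)
  i=2: ✗ (fails at j=4)
  i=3: ✗ (fails at j=4)
  i=4: ✗ (fails at j=4)
  i=5: ✗ (fails at j=7)
  i=6: ✗ (fails at j=7)
  i=7: ✗ (fails at j=7)

0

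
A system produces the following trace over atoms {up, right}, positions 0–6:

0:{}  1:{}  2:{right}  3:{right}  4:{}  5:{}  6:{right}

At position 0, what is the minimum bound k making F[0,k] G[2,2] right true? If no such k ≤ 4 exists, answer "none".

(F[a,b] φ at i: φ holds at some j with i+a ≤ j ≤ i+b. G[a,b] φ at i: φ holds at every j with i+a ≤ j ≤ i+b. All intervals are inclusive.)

Scan j = 0,1,… for G[2,2] right:
  j=0: holds
First hit at j=0, so smallest k = 0-0 = 0.

0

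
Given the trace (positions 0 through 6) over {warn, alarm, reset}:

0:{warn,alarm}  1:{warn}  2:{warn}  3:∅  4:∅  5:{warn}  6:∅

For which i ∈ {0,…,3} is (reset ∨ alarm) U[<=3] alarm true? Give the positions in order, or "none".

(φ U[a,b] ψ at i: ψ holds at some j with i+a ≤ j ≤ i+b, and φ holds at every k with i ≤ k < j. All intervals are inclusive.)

0

Evaluate at each i in [0,3]:
  i=0: ✓ (rhs at j=0)
  i=1: ✗ (no rhs in [1,4])
  i=2: ✗ (no rhs in [2,5])
  i=3: ✗ (no rhs in [3,6])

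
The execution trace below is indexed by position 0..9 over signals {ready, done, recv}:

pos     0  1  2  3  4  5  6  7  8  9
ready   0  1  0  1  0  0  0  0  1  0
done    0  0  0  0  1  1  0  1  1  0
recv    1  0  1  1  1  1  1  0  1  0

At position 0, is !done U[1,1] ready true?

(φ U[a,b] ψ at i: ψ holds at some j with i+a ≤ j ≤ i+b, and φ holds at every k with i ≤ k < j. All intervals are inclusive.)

Holds

Need some j in [1,1] with ready, and !done at every k in [0,j-1].
  j=1: ready holds; !done holds at every k in [0,0] → satisfied.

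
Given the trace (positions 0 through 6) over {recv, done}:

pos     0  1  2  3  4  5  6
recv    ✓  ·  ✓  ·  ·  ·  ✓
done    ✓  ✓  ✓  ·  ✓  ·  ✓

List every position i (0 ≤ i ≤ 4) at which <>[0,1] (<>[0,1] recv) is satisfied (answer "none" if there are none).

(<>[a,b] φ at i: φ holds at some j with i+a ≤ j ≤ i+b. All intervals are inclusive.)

0, 1, 2, 4

Evaluate at each i in [0,4]:
  i=0: ✓ (witness j=0)
  i=1: ✓ (witness j=1)
  i=2: ✓ (witness j=2)
  i=3: ✗ (none in [3,4])
  i=4: ✓ (witness j=5)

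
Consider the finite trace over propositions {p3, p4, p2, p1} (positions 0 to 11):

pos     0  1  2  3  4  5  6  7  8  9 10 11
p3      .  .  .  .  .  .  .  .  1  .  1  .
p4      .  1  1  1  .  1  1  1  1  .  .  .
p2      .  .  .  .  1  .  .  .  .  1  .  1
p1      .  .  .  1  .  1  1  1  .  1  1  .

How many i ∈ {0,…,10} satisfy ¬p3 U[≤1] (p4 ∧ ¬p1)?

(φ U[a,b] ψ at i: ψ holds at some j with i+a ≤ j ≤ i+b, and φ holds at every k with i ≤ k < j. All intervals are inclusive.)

5

Evaluate at each i in [0,10]:
  i=0: ✓ (rhs at j=1; lhs holds on [0,0])
  i=1: ✓ (rhs at j=1)
  i=2: ✓ (rhs at j=2)
  i=3: ✗ (no rhs in [3,4])
  i=4: ✗ (no rhs in [4,5])
  i=5: ✗ (no rhs in [5,6])
  i=6: ✗ (no rhs in [6,7])
  i=7: ✓ (rhs at j=8; lhs holds on [7,7])
  i=8: ✓ (rhs at j=8)
  i=9: ✗ (no rhs in [9,10])
  i=10: ✗ (no rhs in [10,11])
Positions where it holds: {0, 1, 2, 7, 8} → 5.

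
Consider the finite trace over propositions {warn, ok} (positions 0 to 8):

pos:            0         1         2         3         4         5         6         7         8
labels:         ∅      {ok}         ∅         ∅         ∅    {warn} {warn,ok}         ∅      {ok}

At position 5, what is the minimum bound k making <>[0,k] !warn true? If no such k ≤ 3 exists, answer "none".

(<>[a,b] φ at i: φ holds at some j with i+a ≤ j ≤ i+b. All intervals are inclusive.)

Scan j = 5,6,… for !warn:
  j=5: fails
  j=6: fails
  j=7: holds
First hit at j=7, so smallest k = 7-5 = 2.

2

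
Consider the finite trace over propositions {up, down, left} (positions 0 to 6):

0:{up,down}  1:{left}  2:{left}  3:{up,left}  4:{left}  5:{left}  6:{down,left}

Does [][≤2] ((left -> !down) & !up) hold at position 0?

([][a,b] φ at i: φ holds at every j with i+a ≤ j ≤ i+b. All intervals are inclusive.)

No

Check ((left -> !down) & !up) at every j in [0,2]:
  j=0: false
  j=1: true
  j=2: true
Fails at j=0 → formula fails.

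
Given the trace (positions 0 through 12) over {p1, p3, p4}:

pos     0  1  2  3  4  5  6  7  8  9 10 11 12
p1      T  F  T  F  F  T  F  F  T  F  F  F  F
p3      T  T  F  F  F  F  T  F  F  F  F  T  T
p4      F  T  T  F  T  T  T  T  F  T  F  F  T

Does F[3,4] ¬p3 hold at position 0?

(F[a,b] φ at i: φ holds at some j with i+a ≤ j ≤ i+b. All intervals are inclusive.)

Check ¬p3 at each j in [3,4]:
  j=3: true
  j=4: true
Found at j=3 → formula holds.

True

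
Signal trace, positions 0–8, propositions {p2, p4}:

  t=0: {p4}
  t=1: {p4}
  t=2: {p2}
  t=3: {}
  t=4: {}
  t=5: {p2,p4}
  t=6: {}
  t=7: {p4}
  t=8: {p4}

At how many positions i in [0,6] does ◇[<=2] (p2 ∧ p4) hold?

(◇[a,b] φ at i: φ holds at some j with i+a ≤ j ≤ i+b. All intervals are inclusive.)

3

Evaluate at each i in [0,6]:
  i=0: ✗ (none in [0,2])
  i=1: ✗ (none in [1,3])
  i=2: ✗ (none in [2,4])
  i=3: ✓ (witness j=5)
  i=4: ✓ (witness j=5)
  i=5: ✓ (witness j=5)
  i=6: ✗ (none in [6,8])
Positions where it holds: {3, 4, 5} → 3.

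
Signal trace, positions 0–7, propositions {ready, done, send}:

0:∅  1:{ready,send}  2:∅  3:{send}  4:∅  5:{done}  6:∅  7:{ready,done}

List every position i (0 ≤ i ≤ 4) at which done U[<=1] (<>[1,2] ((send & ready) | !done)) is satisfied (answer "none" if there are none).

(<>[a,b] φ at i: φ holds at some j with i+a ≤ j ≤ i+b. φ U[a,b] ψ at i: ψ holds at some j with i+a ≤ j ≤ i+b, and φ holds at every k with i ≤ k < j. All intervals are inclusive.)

0, 1, 2, 3, 4

Evaluate at each i in [0,4]:
  i=0: ✓ (rhs at j=0)
  i=1: ✓ (rhs at j=1)
  i=2: ✓ (rhs at j=2)
  i=3: ✓ (rhs at j=3)
  i=4: ✓ (rhs at j=4)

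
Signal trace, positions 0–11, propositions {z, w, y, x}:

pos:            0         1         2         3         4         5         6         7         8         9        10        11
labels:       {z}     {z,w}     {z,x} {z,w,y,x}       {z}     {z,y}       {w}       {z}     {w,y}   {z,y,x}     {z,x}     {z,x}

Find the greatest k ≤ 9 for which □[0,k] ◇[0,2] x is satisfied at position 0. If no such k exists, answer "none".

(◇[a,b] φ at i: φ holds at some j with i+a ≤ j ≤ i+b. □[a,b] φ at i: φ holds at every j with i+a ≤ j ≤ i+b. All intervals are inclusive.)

◇[0,2] x must hold from j=0 onward; find where it first fails.
  j=0: holds
  j=1: holds
  j=2: holds
  j=3: holds
  j=4: fails
Holds on [0,3], so largest k = 3.

3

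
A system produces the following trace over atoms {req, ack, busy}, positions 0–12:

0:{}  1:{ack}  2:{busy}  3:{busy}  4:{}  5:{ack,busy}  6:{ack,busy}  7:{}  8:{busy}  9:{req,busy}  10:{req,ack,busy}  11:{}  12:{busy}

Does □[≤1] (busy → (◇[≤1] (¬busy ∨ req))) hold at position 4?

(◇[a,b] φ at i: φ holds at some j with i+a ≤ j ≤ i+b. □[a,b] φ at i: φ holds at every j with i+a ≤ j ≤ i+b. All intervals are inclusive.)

False

Check (busy → (◇[≤1] (¬busy ∨ req))) at every j in [4,5]:
  j=4: antecedent false → ✓
  j=5: antecedent true; consequent fails (none in [5,6]) → ✗
Fails at j=5 → formula fails.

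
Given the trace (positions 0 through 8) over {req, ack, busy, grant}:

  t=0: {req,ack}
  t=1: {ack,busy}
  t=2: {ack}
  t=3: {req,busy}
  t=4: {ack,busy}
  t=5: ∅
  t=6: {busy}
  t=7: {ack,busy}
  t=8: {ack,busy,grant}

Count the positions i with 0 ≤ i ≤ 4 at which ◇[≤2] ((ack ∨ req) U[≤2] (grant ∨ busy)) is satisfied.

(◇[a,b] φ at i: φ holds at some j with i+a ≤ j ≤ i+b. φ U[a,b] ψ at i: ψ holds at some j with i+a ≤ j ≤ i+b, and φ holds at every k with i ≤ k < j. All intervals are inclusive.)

5

Evaluate at each i in [0,4]:
  i=0: ✓ (witness j=0)
  i=1: ✓ (witness j=1)
  i=2: ✓ (witness j=2)
  i=3: ✓ (witness j=3)
  i=4: ✓ (witness j=4)
Positions where it holds: {0, 1, 2, 3, 4} → 5.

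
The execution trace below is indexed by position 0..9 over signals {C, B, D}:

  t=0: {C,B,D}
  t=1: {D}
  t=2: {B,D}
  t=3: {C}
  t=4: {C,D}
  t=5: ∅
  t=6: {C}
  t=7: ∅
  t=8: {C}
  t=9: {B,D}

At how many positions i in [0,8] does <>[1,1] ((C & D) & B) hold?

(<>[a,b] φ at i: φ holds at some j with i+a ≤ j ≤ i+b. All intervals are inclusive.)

Evaluate at each i in [0,8]:
  i=0: ✗ (none in [1,1])
  i=1: ✗ (none in [2,2])
  i=2: ✗ (none in [3,3])
  i=3: ✗ (none in [4,4])
  i=4: ✗ (none in [5,5])
  i=5: ✗ (none in [6,6])
  i=6: ✗ (none in [7,7])
  i=7: ✗ (none in [8,8])
  i=8: ✗ (none in [9,9])
Positions where it holds: {} → 0.

0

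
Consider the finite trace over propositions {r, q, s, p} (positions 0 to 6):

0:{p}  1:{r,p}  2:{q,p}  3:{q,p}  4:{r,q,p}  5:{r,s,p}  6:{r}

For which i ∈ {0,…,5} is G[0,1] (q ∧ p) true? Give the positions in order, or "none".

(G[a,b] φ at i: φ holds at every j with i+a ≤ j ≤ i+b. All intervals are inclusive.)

Evaluate at each i in [0,5]:
  i=0: ✗ (fails at j=0)
  i=1: ✗ (fails at j=1)
  i=2: ✓ (all of [2,3])
  i=3: ✓ (all of [3,4])
  i=4: ✗ (fails at j=5)
  i=5: ✗ (fails at j=5)

2, 3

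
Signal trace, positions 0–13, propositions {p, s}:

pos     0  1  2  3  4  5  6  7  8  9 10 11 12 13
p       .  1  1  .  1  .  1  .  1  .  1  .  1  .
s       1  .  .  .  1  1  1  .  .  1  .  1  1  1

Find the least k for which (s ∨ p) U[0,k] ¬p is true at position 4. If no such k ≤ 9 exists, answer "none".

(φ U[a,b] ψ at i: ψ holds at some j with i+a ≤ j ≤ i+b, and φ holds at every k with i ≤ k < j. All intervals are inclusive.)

1

Need earliest j ≥ 4 with ¬p, and (s ∨ p) at every k in [4,j-1].
  j=4: rhs fails.
  j=5: rhs holds; lhs holds on [4,4]. k = 1.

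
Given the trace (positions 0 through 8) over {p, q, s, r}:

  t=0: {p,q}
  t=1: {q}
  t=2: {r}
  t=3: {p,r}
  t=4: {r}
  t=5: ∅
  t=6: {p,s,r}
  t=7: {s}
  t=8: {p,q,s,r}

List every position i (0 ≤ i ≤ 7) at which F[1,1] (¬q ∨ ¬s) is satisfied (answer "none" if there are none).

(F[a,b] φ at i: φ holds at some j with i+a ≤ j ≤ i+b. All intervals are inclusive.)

0, 1, 2, 3, 4, 5, 6

Evaluate at each i in [0,7]:
  i=0: ✓ (witness j=1)
  i=1: ✓ (witness j=2)
  i=2: ✓ (witness j=3)
  i=3: ✓ (witness j=4)
  i=4: ✓ (witness j=5)
  i=5: ✓ (witness j=6)
  i=6: ✓ (witness j=7)
  i=7: ✗ (none in [8,8])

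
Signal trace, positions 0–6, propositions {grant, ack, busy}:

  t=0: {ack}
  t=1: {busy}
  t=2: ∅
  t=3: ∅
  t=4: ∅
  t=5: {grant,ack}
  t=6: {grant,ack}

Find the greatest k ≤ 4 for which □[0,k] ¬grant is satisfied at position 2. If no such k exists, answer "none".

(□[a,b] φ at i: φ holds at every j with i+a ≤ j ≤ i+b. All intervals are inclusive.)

¬grant must hold from j=2 onward; find where it first fails.
  j=2: holds
  j=3: holds
  j=4: holds
  j=5: fails
Holds on [2,4], so largest k = 2.

2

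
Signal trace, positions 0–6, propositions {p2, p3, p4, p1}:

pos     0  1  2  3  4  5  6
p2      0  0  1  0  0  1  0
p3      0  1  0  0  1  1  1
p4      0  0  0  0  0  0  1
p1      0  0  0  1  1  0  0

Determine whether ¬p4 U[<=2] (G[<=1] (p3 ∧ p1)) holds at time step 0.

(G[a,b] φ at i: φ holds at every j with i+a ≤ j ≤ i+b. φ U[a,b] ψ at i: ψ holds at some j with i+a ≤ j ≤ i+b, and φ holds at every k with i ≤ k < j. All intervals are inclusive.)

False

Need some j in [0,2] with G[<=1] (p3 ∧ p1), and ¬p4 at every k in [0,j-1].
  j=0: G[<=1] (p3 ∧ p1) — fails at 0.
  j=1: G[<=1] (p3 ∧ p1) — fails at 1.
  j=2: G[<=1] (p3 ∧ p1) — fails at 2.
No j in the window works → until fails.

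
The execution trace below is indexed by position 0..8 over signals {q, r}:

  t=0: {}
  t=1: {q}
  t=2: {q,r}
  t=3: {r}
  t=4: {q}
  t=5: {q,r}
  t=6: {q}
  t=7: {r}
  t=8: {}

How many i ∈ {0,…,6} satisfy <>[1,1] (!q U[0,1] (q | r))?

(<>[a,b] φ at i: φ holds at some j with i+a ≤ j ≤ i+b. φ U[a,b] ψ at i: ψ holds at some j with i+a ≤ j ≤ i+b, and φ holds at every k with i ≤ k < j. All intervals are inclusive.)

7

Evaluate at each i in [0,6]:
  i=0: ✓ (witness j=1)
  i=1: ✓ (witness j=2)
  i=2: ✓ (witness j=3)
  i=3: ✓ (witness j=4)
  i=4: ✓ (witness j=5)
  i=5: ✓ (witness j=6)
  i=6: ✓ (witness j=7)
Positions where it holds: {0, 1, 2, 3, 4, 5, 6} → 7.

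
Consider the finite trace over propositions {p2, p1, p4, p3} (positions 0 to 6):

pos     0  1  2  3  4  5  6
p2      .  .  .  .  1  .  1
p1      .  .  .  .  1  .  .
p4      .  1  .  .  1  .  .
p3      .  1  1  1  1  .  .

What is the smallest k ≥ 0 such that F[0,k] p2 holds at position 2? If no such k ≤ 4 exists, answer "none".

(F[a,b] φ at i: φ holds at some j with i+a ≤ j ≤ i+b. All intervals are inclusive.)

Scan j = 2,3,… for p2:
  j=2: fails
  j=3: fails
  j=4: holds
First hit at j=4, so smallest k = 4-2 = 2.

2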